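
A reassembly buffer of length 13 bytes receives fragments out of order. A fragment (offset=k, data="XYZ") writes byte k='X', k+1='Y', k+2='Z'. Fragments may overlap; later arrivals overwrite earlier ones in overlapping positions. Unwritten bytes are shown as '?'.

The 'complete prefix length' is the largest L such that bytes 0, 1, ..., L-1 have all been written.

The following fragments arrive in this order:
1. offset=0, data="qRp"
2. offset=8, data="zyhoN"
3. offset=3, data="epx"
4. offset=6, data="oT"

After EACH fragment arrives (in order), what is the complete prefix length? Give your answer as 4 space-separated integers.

Fragment 1: offset=0 data="qRp" -> buffer=qRp?????????? -> prefix_len=3
Fragment 2: offset=8 data="zyhoN" -> buffer=qRp?????zyhoN -> prefix_len=3
Fragment 3: offset=3 data="epx" -> buffer=qRpepx??zyhoN -> prefix_len=6
Fragment 4: offset=6 data="oT" -> buffer=qRpepxoTzyhoN -> prefix_len=13

Answer: 3 3 6 13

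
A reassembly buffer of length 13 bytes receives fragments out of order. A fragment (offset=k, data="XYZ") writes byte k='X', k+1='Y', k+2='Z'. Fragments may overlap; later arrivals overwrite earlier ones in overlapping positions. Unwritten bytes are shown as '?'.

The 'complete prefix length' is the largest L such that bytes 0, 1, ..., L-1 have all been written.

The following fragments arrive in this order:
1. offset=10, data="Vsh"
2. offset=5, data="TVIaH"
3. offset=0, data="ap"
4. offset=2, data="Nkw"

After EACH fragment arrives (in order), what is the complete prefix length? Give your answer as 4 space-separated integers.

Fragment 1: offset=10 data="Vsh" -> buffer=??????????Vsh -> prefix_len=0
Fragment 2: offset=5 data="TVIaH" -> buffer=?????TVIaHVsh -> prefix_len=0
Fragment 3: offset=0 data="ap" -> buffer=ap???TVIaHVsh -> prefix_len=2
Fragment 4: offset=2 data="Nkw" -> buffer=apNkwTVIaHVsh -> prefix_len=13

Answer: 0 0 2 13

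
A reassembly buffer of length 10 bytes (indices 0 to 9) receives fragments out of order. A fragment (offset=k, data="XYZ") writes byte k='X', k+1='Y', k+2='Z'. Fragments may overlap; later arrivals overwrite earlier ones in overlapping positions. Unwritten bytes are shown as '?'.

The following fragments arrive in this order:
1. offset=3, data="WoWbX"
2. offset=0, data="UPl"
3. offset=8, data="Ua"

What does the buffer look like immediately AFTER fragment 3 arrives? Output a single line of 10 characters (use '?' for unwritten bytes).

Answer: UPlWoWbXUa

Derivation:
Fragment 1: offset=3 data="WoWbX" -> buffer=???WoWbX??
Fragment 2: offset=0 data="UPl" -> buffer=UPlWoWbX??
Fragment 3: offset=8 data="Ua" -> buffer=UPlWoWbXUa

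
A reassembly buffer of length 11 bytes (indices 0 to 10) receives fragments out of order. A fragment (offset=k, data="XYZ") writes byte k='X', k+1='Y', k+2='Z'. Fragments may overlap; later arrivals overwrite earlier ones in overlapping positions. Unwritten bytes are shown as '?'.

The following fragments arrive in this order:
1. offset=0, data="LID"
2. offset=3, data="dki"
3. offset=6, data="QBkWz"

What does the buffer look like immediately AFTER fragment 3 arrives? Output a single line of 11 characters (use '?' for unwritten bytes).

Fragment 1: offset=0 data="LID" -> buffer=LID????????
Fragment 2: offset=3 data="dki" -> buffer=LIDdki?????
Fragment 3: offset=6 data="QBkWz" -> buffer=LIDdkiQBkWz

Answer: LIDdkiQBkWz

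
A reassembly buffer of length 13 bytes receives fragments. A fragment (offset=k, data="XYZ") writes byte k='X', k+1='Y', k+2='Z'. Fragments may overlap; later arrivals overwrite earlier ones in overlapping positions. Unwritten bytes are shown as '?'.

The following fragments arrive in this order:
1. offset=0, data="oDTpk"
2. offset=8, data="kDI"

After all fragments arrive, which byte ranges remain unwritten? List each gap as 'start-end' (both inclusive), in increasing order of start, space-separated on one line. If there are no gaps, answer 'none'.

Fragment 1: offset=0 len=5
Fragment 2: offset=8 len=3
Gaps: 5-7 11-12

Answer: 5-7 11-12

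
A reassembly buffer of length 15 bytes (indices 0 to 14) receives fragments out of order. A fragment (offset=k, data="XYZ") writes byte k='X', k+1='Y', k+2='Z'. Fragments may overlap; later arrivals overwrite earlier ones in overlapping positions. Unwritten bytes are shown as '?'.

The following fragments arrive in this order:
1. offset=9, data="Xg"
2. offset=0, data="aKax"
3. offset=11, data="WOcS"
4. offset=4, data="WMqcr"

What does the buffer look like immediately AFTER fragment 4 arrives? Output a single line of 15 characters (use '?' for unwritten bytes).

Answer: aKaxWMqcrXgWOcS

Derivation:
Fragment 1: offset=9 data="Xg" -> buffer=?????????Xg????
Fragment 2: offset=0 data="aKax" -> buffer=aKax?????Xg????
Fragment 3: offset=11 data="WOcS" -> buffer=aKax?????XgWOcS
Fragment 4: offset=4 data="WMqcr" -> buffer=aKaxWMqcrXgWOcS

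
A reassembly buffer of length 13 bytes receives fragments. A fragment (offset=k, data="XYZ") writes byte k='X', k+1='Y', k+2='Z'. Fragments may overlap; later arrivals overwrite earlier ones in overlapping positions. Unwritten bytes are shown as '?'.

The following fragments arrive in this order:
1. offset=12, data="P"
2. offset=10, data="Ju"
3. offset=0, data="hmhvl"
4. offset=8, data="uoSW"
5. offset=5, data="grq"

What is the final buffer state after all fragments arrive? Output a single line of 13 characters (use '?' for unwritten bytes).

Fragment 1: offset=12 data="P" -> buffer=????????????P
Fragment 2: offset=10 data="Ju" -> buffer=??????????JuP
Fragment 3: offset=0 data="hmhvl" -> buffer=hmhvl?????JuP
Fragment 4: offset=8 data="uoSW" -> buffer=hmhvl???uoSWP
Fragment 5: offset=5 data="grq" -> buffer=hmhvlgrquoSWP

Answer: hmhvlgrquoSWP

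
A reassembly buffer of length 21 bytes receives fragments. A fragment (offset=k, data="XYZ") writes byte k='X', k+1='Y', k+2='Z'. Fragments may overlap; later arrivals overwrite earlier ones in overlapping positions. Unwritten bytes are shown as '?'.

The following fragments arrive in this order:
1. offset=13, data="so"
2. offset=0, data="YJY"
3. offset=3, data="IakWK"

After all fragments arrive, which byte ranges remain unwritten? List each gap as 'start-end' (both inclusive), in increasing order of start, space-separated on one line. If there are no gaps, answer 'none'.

Answer: 8-12 15-20

Derivation:
Fragment 1: offset=13 len=2
Fragment 2: offset=0 len=3
Fragment 3: offset=3 len=5
Gaps: 8-12 15-20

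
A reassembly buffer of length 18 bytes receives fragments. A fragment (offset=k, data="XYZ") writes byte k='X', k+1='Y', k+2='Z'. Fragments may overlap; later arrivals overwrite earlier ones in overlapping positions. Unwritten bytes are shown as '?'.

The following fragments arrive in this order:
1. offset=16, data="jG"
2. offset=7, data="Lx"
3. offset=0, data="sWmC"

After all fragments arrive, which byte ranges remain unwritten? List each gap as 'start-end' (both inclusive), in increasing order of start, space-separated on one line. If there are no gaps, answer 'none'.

Answer: 4-6 9-15

Derivation:
Fragment 1: offset=16 len=2
Fragment 2: offset=7 len=2
Fragment 3: offset=0 len=4
Gaps: 4-6 9-15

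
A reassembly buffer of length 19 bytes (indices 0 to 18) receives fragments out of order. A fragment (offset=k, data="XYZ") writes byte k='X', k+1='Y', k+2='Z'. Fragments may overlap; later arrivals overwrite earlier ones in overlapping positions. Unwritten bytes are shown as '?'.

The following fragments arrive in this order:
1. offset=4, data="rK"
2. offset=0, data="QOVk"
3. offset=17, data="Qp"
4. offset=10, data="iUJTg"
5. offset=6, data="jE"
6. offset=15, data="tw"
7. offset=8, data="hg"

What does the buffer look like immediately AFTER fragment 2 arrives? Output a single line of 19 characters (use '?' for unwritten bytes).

Fragment 1: offset=4 data="rK" -> buffer=????rK?????????????
Fragment 2: offset=0 data="QOVk" -> buffer=QOVkrK?????????????

Answer: QOVkrK?????????????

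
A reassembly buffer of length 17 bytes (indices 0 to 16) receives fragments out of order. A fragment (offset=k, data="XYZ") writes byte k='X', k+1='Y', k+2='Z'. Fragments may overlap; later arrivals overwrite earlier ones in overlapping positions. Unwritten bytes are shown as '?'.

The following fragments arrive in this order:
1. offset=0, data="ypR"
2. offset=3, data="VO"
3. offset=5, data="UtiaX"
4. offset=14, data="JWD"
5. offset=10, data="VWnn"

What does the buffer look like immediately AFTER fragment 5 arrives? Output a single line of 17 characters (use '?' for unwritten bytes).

Answer: ypRVOUtiaXVWnnJWD

Derivation:
Fragment 1: offset=0 data="ypR" -> buffer=ypR??????????????
Fragment 2: offset=3 data="VO" -> buffer=ypRVO????????????
Fragment 3: offset=5 data="UtiaX" -> buffer=ypRVOUtiaX???????
Fragment 4: offset=14 data="JWD" -> buffer=ypRVOUtiaX????JWD
Fragment 5: offset=10 data="VWnn" -> buffer=ypRVOUtiaXVWnnJWD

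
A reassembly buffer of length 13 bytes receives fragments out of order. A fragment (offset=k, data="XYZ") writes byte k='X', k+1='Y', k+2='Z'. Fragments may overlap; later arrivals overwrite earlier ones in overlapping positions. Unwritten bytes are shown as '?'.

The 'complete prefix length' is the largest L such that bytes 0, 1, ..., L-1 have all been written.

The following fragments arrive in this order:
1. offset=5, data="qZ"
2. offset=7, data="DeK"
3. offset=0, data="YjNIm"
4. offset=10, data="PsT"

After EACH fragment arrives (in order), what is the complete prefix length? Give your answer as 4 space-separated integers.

Answer: 0 0 10 13

Derivation:
Fragment 1: offset=5 data="qZ" -> buffer=?????qZ?????? -> prefix_len=0
Fragment 2: offset=7 data="DeK" -> buffer=?????qZDeK??? -> prefix_len=0
Fragment 3: offset=0 data="YjNIm" -> buffer=YjNImqZDeK??? -> prefix_len=10
Fragment 4: offset=10 data="PsT" -> buffer=YjNImqZDeKPsT -> prefix_len=13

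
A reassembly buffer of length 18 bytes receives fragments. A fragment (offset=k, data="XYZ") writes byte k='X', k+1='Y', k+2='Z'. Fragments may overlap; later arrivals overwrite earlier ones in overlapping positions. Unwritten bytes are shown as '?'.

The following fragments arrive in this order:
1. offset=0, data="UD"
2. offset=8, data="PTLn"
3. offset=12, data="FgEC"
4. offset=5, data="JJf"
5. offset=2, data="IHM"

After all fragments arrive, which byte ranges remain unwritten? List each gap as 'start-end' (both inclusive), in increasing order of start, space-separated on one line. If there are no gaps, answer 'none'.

Answer: 16-17

Derivation:
Fragment 1: offset=0 len=2
Fragment 2: offset=8 len=4
Fragment 3: offset=12 len=4
Fragment 4: offset=5 len=3
Fragment 5: offset=2 len=3
Gaps: 16-17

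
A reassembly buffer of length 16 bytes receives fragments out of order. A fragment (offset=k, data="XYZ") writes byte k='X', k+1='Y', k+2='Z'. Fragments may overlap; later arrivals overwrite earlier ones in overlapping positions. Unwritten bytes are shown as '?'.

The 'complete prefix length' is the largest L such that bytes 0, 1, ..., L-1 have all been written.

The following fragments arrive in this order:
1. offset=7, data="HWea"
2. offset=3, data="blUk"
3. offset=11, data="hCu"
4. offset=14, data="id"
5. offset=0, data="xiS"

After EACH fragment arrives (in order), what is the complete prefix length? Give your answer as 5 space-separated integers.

Answer: 0 0 0 0 16

Derivation:
Fragment 1: offset=7 data="HWea" -> buffer=???????HWea????? -> prefix_len=0
Fragment 2: offset=3 data="blUk" -> buffer=???blUkHWea????? -> prefix_len=0
Fragment 3: offset=11 data="hCu" -> buffer=???blUkHWeahCu?? -> prefix_len=0
Fragment 4: offset=14 data="id" -> buffer=???blUkHWeahCuid -> prefix_len=0
Fragment 5: offset=0 data="xiS" -> buffer=xiSblUkHWeahCuid -> prefix_len=16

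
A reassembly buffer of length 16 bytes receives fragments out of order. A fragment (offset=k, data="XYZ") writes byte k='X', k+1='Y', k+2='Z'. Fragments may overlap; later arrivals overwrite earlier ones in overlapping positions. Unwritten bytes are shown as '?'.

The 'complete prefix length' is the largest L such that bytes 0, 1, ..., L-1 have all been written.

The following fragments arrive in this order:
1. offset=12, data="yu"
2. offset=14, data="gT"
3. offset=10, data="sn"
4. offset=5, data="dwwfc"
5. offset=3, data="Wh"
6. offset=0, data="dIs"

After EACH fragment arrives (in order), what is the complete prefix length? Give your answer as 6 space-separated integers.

Fragment 1: offset=12 data="yu" -> buffer=????????????yu?? -> prefix_len=0
Fragment 2: offset=14 data="gT" -> buffer=????????????yugT -> prefix_len=0
Fragment 3: offset=10 data="sn" -> buffer=??????????snyugT -> prefix_len=0
Fragment 4: offset=5 data="dwwfc" -> buffer=?????dwwfcsnyugT -> prefix_len=0
Fragment 5: offset=3 data="Wh" -> buffer=???WhdwwfcsnyugT -> prefix_len=0
Fragment 6: offset=0 data="dIs" -> buffer=dIsWhdwwfcsnyugT -> prefix_len=16

Answer: 0 0 0 0 0 16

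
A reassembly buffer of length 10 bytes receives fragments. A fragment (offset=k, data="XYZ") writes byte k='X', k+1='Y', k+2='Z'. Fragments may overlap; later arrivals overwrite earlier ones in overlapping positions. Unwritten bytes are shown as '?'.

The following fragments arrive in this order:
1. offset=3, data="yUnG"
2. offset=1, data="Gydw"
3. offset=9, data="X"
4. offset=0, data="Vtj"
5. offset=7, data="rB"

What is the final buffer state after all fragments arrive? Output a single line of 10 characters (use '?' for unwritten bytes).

Fragment 1: offset=3 data="yUnG" -> buffer=???yUnG???
Fragment 2: offset=1 data="Gydw" -> buffer=?GydwnG???
Fragment 3: offset=9 data="X" -> buffer=?GydwnG??X
Fragment 4: offset=0 data="Vtj" -> buffer=VtjdwnG??X
Fragment 5: offset=7 data="rB" -> buffer=VtjdwnGrBX

Answer: VtjdwnGrBX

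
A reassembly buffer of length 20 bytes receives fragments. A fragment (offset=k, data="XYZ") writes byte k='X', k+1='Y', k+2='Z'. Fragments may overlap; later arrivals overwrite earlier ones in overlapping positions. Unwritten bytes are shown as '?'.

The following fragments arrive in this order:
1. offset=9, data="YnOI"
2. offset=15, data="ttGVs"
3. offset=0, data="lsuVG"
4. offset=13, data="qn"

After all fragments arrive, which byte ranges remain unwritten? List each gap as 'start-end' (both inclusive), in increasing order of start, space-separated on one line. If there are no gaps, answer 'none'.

Fragment 1: offset=9 len=4
Fragment 2: offset=15 len=5
Fragment 3: offset=0 len=5
Fragment 4: offset=13 len=2
Gaps: 5-8

Answer: 5-8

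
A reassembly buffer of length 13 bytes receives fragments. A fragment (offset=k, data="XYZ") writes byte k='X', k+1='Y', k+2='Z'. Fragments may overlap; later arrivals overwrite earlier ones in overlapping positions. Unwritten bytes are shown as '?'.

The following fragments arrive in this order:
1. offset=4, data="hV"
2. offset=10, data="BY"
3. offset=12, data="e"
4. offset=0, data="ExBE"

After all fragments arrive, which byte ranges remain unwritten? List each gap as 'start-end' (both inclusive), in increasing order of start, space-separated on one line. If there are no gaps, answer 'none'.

Answer: 6-9

Derivation:
Fragment 1: offset=4 len=2
Fragment 2: offset=10 len=2
Fragment 3: offset=12 len=1
Fragment 4: offset=0 len=4
Gaps: 6-9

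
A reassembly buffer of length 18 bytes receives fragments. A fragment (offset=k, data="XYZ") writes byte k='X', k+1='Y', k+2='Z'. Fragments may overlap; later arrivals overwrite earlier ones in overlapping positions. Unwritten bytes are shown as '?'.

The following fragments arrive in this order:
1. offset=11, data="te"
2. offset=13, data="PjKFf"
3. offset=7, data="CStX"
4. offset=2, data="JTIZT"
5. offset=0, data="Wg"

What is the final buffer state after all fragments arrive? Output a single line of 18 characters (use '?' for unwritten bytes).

Fragment 1: offset=11 data="te" -> buffer=???????????te?????
Fragment 2: offset=13 data="PjKFf" -> buffer=???????????tePjKFf
Fragment 3: offset=7 data="CStX" -> buffer=???????CStXtePjKFf
Fragment 4: offset=2 data="JTIZT" -> buffer=??JTIZTCStXtePjKFf
Fragment 5: offset=0 data="Wg" -> buffer=WgJTIZTCStXtePjKFf

Answer: WgJTIZTCStXtePjKFf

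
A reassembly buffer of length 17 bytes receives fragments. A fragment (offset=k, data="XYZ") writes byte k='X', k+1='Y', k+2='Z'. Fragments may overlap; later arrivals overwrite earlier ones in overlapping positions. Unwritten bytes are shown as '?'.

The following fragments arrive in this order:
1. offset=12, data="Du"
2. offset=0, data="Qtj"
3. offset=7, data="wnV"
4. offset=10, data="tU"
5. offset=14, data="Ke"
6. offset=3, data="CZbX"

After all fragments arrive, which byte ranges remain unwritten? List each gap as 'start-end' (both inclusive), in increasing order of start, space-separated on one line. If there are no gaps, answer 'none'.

Answer: 16-16

Derivation:
Fragment 1: offset=12 len=2
Fragment 2: offset=0 len=3
Fragment 3: offset=7 len=3
Fragment 4: offset=10 len=2
Fragment 5: offset=14 len=2
Fragment 6: offset=3 len=4
Gaps: 16-16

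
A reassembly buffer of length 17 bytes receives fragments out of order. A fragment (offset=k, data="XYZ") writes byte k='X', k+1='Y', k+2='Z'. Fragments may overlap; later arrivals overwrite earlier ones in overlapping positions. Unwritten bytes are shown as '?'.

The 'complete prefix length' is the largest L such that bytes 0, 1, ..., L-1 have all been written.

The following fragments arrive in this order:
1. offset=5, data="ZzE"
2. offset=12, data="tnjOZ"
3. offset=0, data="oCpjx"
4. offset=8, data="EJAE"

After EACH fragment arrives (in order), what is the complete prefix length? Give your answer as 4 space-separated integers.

Answer: 0 0 8 17

Derivation:
Fragment 1: offset=5 data="ZzE" -> buffer=?????ZzE????????? -> prefix_len=0
Fragment 2: offset=12 data="tnjOZ" -> buffer=?????ZzE????tnjOZ -> prefix_len=0
Fragment 3: offset=0 data="oCpjx" -> buffer=oCpjxZzE????tnjOZ -> prefix_len=8
Fragment 4: offset=8 data="EJAE" -> buffer=oCpjxZzEEJAEtnjOZ -> prefix_len=17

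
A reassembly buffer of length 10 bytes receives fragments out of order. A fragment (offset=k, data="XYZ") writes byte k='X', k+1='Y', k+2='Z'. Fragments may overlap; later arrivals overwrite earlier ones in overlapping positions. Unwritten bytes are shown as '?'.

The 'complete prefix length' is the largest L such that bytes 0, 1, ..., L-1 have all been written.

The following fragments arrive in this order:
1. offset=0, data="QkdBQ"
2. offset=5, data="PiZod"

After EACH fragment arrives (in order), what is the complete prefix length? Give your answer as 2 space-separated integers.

Answer: 5 10

Derivation:
Fragment 1: offset=0 data="QkdBQ" -> buffer=QkdBQ????? -> prefix_len=5
Fragment 2: offset=5 data="PiZod" -> buffer=QkdBQPiZod -> prefix_len=10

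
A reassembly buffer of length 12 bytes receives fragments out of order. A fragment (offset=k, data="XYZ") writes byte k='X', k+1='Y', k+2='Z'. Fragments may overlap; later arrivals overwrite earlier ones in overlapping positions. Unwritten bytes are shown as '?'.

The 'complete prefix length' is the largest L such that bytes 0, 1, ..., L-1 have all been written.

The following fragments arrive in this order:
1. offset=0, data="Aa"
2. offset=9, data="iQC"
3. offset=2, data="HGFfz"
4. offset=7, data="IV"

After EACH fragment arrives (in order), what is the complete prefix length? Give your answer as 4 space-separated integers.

Answer: 2 2 7 12

Derivation:
Fragment 1: offset=0 data="Aa" -> buffer=Aa?????????? -> prefix_len=2
Fragment 2: offset=9 data="iQC" -> buffer=Aa???????iQC -> prefix_len=2
Fragment 3: offset=2 data="HGFfz" -> buffer=AaHGFfz??iQC -> prefix_len=7
Fragment 4: offset=7 data="IV" -> buffer=AaHGFfzIViQC -> prefix_len=12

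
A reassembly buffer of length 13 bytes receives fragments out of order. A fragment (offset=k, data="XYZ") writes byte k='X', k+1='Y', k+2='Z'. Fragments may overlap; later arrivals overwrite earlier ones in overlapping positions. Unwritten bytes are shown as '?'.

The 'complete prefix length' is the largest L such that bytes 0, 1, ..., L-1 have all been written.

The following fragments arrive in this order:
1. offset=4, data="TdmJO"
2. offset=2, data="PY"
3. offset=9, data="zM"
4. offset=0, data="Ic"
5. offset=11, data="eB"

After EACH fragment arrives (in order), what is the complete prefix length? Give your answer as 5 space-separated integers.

Answer: 0 0 0 11 13

Derivation:
Fragment 1: offset=4 data="TdmJO" -> buffer=????TdmJO???? -> prefix_len=0
Fragment 2: offset=2 data="PY" -> buffer=??PYTdmJO???? -> prefix_len=0
Fragment 3: offset=9 data="zM" -> buffer=??PYTdmJOzM?? -> prefix_len=0
Fragment 4: offset=0 data="Ic" -> buffer=IcPYTdmJOzM?? -> prefix_len=11
Fragment 5: offset=11 data="eB" -> buffer=IcPYTdmJOzMeB -> prefix_len=13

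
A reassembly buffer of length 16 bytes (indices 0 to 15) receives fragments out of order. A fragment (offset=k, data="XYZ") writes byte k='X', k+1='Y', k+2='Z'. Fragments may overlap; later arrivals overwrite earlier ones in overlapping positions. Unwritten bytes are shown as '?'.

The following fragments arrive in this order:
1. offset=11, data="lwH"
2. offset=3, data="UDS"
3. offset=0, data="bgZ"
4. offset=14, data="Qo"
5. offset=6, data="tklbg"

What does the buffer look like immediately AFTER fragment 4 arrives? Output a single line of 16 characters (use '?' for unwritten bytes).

Answer: bgZUDS?????lwHQo

Derivation:
Fragment 1: offset=11 data="lwH" -> buffer=???????????lwH??
Fragment 2: offset=3 data="UDS" -> buffer=???UDS?????lwH??
Fragment 3: offset=0 data="bgZ" -> buffer=bgZUDS?????lwH??
Fragment 4: offset=14 data="Qo" -> buffer=bgZUDS?????lwHQo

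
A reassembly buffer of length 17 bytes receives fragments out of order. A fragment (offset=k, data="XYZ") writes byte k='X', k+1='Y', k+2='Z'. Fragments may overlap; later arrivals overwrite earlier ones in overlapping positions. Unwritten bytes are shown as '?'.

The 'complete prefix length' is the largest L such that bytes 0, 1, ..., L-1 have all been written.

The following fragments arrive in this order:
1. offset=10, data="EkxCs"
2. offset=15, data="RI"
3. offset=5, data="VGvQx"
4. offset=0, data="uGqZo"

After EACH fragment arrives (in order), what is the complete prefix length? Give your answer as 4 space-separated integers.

Answer: 0 0 0 17

Derivation:
Fragment 1: offset=10 data="EkxCs" -> buffer=??????????EkxCs?? -> prefix_len=0
Fragment 2: offset=15 data="RI" -> buffer=??????????EkxCsRI -> prefix_len=0
Fragment 3: offset=5 data="VGvQx" -> buffer=?????VGvQxEkxCsRI -> prefix_len=0
Fragment 4: offset=0 data="uGqZo" -> buffer=uGqZoVGvQxEkxCsRI -> prefix_len=17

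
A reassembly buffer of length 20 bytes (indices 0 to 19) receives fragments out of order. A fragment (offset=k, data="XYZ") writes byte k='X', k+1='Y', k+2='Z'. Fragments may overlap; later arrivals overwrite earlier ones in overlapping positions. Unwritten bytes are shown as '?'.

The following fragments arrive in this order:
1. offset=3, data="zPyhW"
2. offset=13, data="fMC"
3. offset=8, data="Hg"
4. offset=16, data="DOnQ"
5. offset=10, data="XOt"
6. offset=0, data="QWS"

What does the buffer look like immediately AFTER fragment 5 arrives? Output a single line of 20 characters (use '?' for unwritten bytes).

Answer: ???zPyhWHgXOtfMCDOnQ

Derivation:
Fragment 1: offset=3 data="zPyhW" -> buffer=???zPyhW????????????
Fragment 2: offset=13 data="fMC" -> buffer=???zPyhW?????fMC????
Fragment 3: offset=8 data="Hg" -> buffer=???zPyhWHg???fMC????
Fragment 4: offset=16 data="DOnQ" -> buffer=???zPyhWHg???fMCDOnQ
Fragment 5: offset=10 data="XOt" -> buffer=???zPyhWHgXOtfMCDOnQ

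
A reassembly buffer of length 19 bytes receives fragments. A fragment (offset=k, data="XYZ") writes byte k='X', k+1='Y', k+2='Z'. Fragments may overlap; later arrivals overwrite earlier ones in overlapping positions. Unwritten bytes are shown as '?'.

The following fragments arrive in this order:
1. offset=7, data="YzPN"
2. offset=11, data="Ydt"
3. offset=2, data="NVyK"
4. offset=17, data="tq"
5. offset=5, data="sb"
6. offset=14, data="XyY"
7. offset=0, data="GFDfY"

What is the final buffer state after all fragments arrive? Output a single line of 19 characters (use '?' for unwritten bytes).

Fragment 1: offset=7 data="YzPN" -> buffer=???????YzPN????????
Fragment 2: offset=11 data="Ydt" -> buffer=???????YzPNYdt?????
Fragment 3: offset=2 data="NVyK" -> buffer=??NVyK?YzPNYdt?????
Fragment 4: offset=17 data="tq" -> buffer=??NVyK?YzPNYdt???tq
Fragment 5: offset=5 data="sb" -> buffer=??NVysbYzPNYdt???tq
Fragment 6: offset=14 data="XyY" -> buffer=??NVysbYzPNYdtXyYtq
Fragment 7: offset=0 data="GFDfY" -> buffer=GFDfYsbYzPNYdtXyYtq

Answer: GFDfYsbYzPNYdtXyYtq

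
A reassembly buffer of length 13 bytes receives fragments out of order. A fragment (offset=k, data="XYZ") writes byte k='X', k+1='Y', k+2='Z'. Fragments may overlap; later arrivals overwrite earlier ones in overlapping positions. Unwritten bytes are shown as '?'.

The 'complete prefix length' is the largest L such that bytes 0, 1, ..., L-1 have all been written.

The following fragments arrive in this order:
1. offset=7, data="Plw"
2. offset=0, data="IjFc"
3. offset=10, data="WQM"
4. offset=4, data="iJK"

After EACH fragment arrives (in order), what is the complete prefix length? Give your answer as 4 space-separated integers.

Fragment 1: offset=7 data="Plw" -> buffer=???????Plw??? -> prefix_len=0
Fragment 2: offset=0 data="IjFc" -> buffer=IjFc???Plw??? -> prefix_len=4
Fragment 3: offset=10 data="WQM" -> buffer=IjFc???PlwWQM -> prefix_len=4
Fragment 4: offset=4 data="iJK" -> buffer=IjFciJKPlwWQM -> prefix_len=13

Answer: 0 4 4 13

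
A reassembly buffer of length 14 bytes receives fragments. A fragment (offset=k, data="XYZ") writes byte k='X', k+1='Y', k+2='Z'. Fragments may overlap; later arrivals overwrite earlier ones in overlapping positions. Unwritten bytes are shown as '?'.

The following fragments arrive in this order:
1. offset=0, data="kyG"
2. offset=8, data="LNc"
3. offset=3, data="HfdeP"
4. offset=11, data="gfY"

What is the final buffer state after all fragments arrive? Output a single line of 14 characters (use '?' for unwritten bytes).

Fragment 1: offset=0 data="kyG" -> buffer=kyG???????????
Fragment 2: offset=8 data="LNc" -> buffer=kyG?????LNc???
Fragment 3: offset=3 data="HfdeP" -> buffer=kyGHfdePLNc???
Fragment 4: offset=11 data="gfY" -> buffer=kyGHfdePLNcgfY

Answer: kyGHfdePLNcgfY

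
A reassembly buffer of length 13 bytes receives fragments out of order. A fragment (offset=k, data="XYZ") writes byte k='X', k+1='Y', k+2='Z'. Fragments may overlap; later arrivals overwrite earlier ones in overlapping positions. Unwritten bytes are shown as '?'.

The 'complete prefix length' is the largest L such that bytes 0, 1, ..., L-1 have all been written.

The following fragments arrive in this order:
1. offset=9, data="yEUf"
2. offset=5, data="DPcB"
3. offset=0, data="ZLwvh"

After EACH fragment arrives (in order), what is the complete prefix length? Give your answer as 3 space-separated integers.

Answer: 0 0 13

Derivation:
Fragment 1: offset=9 data="yEUf" -> buffer=?????????yEUf -> prefix_len=0
Fragment 2: offset=5 data="DPcB" -> buffer=?????DPcByEUf -> prefix_len=0
Fragment 3: offset=0 data="ZLwvh" -> buffer=ZLwvhDPcByEUf -> prefix_len=13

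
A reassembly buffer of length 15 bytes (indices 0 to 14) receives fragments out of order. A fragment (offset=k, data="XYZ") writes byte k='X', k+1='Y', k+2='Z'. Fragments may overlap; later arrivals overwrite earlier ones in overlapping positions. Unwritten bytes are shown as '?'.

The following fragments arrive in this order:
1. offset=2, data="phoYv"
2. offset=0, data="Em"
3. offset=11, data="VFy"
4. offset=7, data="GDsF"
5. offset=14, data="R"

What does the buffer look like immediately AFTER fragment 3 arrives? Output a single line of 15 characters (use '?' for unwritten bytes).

Answer: EmphoYv????VFy?

Derivation:
Fragment 1: offset=2 data="phoYv" -> buffer=??phoYv????????
Fragment 2: offset=0 data="Em" -> buffer=EmphoYv????????
Fragment 3: offset=11 data="VFy" -> buffer=EmphoYv????VFy?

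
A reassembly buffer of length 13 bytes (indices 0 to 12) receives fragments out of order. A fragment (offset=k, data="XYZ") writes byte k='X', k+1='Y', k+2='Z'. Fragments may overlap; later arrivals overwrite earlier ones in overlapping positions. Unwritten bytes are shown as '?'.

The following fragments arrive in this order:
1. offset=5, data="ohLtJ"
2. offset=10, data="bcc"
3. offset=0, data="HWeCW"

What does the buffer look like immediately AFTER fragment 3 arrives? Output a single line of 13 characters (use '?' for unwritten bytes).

Answer: HWeCWohLtJbcc

Derivation:
Fragment 1: offset=5 data="ohLtJ" -> buffer=?????ohLtJ???
Fragment 2: offset=10 data="bcc" -> buffer=?????ohLtJbcc
Fragment 3: offset=0 data="HWeCW" -> buffer=HWeCWohLtJbcc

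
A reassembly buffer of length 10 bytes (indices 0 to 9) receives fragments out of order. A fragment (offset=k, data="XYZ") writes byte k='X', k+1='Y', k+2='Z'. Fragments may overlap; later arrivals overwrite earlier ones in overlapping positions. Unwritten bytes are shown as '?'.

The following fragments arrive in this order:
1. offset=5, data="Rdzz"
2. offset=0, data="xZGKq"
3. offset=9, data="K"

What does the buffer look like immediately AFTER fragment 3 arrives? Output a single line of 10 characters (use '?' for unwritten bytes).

Answer: xZGKqRdzzK

Derivation:
Fragment 1: offset=5 data="Rdzz" -> buffer=?????Rdzz?
Fragment 2: offset=0 data="xZGKq" -> buffer=xZGKqRdzz?
Fragment 3: offset=9 data="K" -> buffer=xZGKqRdzzK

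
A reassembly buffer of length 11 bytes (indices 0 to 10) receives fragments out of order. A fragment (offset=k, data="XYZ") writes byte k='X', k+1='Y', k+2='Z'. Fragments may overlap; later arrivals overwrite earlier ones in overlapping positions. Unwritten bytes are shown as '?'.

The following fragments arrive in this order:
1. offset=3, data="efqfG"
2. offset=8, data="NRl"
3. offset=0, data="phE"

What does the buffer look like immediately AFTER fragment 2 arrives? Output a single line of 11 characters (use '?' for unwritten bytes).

Answer: ???efqfGNRl

Derivation:
Fragment 1: offset=3 data="efqfG" -> buffer=???efqfG???
Fragment 2: offset=8 data="NRl" -> buffer=???efqfGNRl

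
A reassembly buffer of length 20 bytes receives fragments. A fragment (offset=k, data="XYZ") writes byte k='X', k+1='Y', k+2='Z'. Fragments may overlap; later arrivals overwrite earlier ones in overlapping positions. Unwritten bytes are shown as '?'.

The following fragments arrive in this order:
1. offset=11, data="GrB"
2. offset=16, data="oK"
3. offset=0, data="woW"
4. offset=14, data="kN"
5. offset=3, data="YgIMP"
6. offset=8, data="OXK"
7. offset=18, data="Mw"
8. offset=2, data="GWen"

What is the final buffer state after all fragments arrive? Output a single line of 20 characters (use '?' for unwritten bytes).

Answer: woGWenMPOXKGrBkNoKMw

Derivation:
Fragment 1: offset=11 data="GrB" -> buffer=???????????GrB??????
Fragment 2: offset=16 data="oK" -> buffer=???????????GrB??oK??
Fragment 3: offset=0 data="woW" -> buffer=woW????????GrB??oK??
Fragment 4: offset=14 data="kN" -> buffer=woW????????GrBkNoK??
Fragment 5: offset=3 data="YgIMP" -> buffer=woWYgIMP???GrBkNoK??
Fragment 6: offset=8 data="OXK" -> buffer=woWYgIMPOXKGrBkNoK??
Fragment 7: offset=18 data="Mw" -> buffer=woWYgIMPOXKGrBkNoKMw
Fragment 8: offset=2 data="GWen" -> buffer=woGWenMPOXKGrBkNoKMw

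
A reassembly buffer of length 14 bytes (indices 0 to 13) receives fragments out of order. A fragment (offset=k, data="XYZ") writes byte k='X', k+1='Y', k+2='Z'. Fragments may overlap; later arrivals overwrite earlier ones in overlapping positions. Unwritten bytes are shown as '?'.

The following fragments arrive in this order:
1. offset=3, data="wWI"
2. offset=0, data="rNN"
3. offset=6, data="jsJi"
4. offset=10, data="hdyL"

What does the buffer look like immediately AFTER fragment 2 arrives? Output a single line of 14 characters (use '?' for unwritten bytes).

Fragment 1: offset=3 data="wWI" -> buffer=???wWI????????
Fragment 2: offset=0 data="rNN" -> buffer=rNNwWI????????

Answer: rNNwWI????????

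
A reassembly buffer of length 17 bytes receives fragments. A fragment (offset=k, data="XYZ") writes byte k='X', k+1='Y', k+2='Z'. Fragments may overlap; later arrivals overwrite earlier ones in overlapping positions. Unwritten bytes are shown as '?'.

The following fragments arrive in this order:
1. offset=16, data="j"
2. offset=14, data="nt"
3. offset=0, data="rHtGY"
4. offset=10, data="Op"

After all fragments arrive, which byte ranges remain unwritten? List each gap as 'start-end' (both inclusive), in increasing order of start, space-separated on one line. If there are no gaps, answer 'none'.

Fragment 1: offset=16 len=1
Fragment 2: offset=14 len=2
Fragment 3: offset=0 len=5
Fragment 4: offset=10 len=2
Gaps: 5-9 12-13

Answer: 5-9 12-13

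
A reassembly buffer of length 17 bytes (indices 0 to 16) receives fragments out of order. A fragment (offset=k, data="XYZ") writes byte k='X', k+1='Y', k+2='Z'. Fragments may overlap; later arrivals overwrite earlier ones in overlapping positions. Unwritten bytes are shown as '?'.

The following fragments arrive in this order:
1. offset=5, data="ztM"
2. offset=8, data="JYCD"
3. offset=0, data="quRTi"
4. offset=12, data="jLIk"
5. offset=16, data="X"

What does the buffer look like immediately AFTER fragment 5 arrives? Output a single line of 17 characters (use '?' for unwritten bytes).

Fragment 1: offset=5 data="ztM" -> buffer=?????ztM?????????
Fragment 2: offset=8 data="JYCD" -> buffer=?????ztMJYCD?????
Fragment 3: offset=0 data="quRTi" -> buffer=quRTiztMJYCD?????
Fragment 4: offset=12 data="jLIk" -> buffer=quRTiztMJYCDjLIk?
Fragment 5: offset=16 data="X" -> buffer=quRTiztMJYCDjLIkX

Answer: quRTiztMJYCDjLIkX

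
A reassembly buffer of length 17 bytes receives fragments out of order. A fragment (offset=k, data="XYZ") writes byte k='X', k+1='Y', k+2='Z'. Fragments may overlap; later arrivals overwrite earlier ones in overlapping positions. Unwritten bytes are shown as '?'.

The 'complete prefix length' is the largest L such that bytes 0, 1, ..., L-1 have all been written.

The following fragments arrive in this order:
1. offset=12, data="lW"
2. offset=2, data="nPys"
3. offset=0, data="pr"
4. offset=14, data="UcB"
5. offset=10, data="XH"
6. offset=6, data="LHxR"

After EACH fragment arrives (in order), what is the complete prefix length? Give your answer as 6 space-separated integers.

Fragment 1: offset=12 data="lW" -> buffer=????????????lW??? -> prefix_len=0
Fragment 2: offset=2 data="nPys" -> buffer=??nPys??????lW??? -> prefix_len=0
Fragment 3: offset=0 data="pr" -> buffer=prnPys??????lW??? -> prefix_len=6
Fragment 4: offset=14 data="UcB" -> buffer=prnPys??????lWUcB -> prefix_len=6
Fragment 5: offset=10 data="XH" -> buffer=prnPys????XHlWUcB -> prefix_len=6
Fragment 6: offset=6 data="LHxR" -> buffer=prnPysLHxRXHlWUcB -> prefix_len=17

Answer: 0 0 6 6 6 17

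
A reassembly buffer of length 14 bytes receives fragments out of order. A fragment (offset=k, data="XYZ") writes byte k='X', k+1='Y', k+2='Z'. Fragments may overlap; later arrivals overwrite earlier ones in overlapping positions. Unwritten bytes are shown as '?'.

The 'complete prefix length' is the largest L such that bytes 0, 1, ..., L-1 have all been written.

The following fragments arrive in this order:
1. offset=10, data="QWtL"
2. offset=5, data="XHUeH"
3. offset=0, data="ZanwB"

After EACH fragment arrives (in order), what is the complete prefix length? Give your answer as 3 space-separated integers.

Answer: 0 0 14

Derivation:
Fragment 1: offset=10 data="QWtL" -> buffer=??????????QWtL -> prefix_len=0
Fragment 2: offset=5 data="XHUeH" -> buffer=?????XHUeHQWtL -> prefix_len=0
Fragment 3: offset=0 data="ZanwB" -> buffer=ZanwBXHUeHQWtL -> prefix_len=14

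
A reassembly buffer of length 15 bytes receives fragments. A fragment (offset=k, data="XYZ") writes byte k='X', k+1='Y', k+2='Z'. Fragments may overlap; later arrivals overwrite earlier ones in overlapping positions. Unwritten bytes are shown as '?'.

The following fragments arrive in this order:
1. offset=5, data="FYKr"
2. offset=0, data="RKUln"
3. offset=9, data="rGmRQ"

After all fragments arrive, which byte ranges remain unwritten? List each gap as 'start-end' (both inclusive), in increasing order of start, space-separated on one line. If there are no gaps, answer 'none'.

Fragment 1: offset=5 len=4
Fragment 2: offset=0 len=5
Fragment 3: offset=9 len=5
Gaps: 14-14

Answer: 14-14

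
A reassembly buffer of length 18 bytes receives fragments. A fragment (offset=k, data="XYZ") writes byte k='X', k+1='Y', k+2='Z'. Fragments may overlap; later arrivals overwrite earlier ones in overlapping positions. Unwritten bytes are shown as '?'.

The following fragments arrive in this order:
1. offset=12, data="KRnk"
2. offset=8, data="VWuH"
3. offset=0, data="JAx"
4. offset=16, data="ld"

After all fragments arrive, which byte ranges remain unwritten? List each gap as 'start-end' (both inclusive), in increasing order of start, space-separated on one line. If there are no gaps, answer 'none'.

Answer: 3-7

Derivation:
Fragment 1: offset=12 len=4
Fragment 2: offset=8 len=4
Fragment 3: offset=0 len=3
Fragment 4: offset=16 len=2
Gaps: 3-7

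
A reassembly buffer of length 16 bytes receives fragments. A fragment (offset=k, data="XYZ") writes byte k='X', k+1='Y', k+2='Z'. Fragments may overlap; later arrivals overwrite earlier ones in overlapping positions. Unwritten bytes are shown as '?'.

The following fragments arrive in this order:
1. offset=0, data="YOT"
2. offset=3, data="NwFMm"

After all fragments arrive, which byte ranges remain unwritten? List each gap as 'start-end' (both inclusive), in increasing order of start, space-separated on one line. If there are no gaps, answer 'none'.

Fragment 1: offset=0 len=3
Fragment 2: offset=3 len=5
Gaps: 8-15

Answer: 8-15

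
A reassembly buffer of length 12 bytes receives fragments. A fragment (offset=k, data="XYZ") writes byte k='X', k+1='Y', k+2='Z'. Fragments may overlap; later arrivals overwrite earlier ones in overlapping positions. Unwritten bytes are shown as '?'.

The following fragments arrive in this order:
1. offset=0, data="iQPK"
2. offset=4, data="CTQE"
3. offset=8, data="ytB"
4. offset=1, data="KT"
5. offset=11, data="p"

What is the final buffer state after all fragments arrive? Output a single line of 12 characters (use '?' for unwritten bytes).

Fragment 1: offset=0 data="iQPK" -> buffer=iQPK????????
Fragment 2: offset=4 data="CTQE" -> buffer=iQPKCTQE????
Fragment 3: offset=8 data="ytB" -> buffer=iQPKCTQEytB?
Fragment 4: offset=1 data="KT" -> buffer=iKTKCTQEytB?
Fragment 5: offset=11 data="p" -> buffer=iKTKCTQEytBp

Answer: iKTKCTQEytBp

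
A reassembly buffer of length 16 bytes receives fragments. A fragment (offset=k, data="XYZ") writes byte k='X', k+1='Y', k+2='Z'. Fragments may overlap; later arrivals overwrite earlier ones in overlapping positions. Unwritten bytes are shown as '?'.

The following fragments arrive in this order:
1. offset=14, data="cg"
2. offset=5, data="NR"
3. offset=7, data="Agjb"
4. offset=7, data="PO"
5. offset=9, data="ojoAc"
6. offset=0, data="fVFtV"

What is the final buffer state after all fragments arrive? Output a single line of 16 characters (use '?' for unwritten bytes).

Fragment 1: offset=14 data="cg" -> buffer=??????????????cg
Fragment 2: offset=5 data="NR" -> buffer=?????NR???????cg
Fragment 3: offset=7 data="Agjb" -> buffer=?????NRAgjb???cg
Fragment 4: offset=7 data="PO" -> buffer=?????NRPOjb???cg
Fragment 5: offset=9 data="ojoAc" -> buffer=?????NRPOojoAccg
Fragment 6: offset=0 data="fVFtV" -> buffer=fVFtVNRPOojoAccg

Answer: fVFtVNRPOojoAccg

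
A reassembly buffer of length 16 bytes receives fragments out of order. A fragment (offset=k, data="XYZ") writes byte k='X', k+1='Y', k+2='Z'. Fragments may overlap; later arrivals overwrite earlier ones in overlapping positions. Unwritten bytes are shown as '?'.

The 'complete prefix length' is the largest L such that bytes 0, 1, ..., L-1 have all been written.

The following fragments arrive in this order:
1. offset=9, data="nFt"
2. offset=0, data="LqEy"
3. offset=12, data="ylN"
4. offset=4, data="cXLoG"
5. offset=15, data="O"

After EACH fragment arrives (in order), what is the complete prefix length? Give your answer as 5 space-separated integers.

Fragment 1: offset=9 data="nFt" -> buffer=?????????nFt???? -> prefix_len=0
Fragment 2: offset=0 data="LqEy" -> buffer=LqEy?????nFt???? -> prefix_len=4
Fragment 3: offset=12 data="ylN" -> buffer=LqEy?????nFtylN? -> prefix_len=4
Fragment 4: offset=4 data="cXLoG" -> buffer=LqEycXLoGnFtylN? -> prefix_len=15
Fragment 5: offset=15 data="O" -> buffer=LqEycXLoGnFtylNO -> prefix_len=16

Answer: 0 4 4 15 16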